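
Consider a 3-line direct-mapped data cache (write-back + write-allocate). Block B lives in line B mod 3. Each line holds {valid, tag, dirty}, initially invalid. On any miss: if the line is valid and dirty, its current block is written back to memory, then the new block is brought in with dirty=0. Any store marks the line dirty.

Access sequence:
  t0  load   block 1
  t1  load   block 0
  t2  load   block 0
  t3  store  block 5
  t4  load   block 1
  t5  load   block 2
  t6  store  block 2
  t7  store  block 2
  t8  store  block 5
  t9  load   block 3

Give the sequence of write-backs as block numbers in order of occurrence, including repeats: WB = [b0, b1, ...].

0: R B1 -> L1 miss  d=-]
1: R B0 -> L0 miss  d=-]
2: R B0 -> L0 hit  d=-]
3: W B5 -> L2 miss  d=D]
4: R B1 -> L1 hit  d=-]
5: R B2 -> L2 miss wb->B5  d=-]
6: W B2 -> L2 hit  d=D]
7: W B2 -> L2 hit  d=D]
8: W B5 -> L2 miss wb->B2  d=D]
9: R B3 -> L0 miss  d=-]

WB = [5, 2]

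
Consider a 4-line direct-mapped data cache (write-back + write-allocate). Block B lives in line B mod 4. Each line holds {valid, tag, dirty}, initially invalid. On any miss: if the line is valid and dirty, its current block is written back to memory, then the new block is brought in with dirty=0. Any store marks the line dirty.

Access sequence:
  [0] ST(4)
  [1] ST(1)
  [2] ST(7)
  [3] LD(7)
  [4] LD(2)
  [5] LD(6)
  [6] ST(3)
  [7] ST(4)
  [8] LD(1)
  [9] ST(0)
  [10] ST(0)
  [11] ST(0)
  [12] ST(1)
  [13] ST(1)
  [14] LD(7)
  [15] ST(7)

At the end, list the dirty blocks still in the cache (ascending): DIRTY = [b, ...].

0: W B4 -> L0 miss  d=D]
1: W B1 -> L1 miss  d=D]
2: W B7 -> L3 miss  d=D]
3: R B7 -> L3 hit  d=D]
4: R B2 -> L2 miss  d=-]
5: R B6 -> L2 miss  d=-]
6: W B3 -> L3 miss wb->B7  d=D]
7: W B4 -> L0 hit  d=D]
8: R B1 -> L1 hit  d=D]
9: W B0 -> L0 miss wb->B4  d=D]
10: W B0 -> L0 hit  d=D]
11: W B0 -> L0 hit  d=D]
12: W B1 -> L1 hit  d=D]
13: W B1 -> L1 hit  d=D]
14: R B7 -> L3 miss wb->B3  d=-]
15: W B7 -> L3 hit  d=D]

DIRTY = [0, 1, 7]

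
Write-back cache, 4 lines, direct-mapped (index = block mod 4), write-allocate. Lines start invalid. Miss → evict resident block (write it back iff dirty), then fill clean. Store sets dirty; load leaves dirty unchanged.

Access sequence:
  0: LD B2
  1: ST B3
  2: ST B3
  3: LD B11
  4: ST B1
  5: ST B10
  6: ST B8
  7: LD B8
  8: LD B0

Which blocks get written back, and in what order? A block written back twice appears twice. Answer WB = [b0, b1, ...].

0: R B2 → L2 miss [-]
1: W B3 → L3 miss [D]
2: W B3 → L3 hit [D]
3: R B11 → L3 miss wb→B3 [-]
4: W B1 → L1 miss [D]
5: W B10 → L2 miss [D]
6: W B8 → L0 miss [D]
7: R B8 → L0 hit [D]
8: R B0 → L0 miss wb→B8 [-]

WB = [3, 8]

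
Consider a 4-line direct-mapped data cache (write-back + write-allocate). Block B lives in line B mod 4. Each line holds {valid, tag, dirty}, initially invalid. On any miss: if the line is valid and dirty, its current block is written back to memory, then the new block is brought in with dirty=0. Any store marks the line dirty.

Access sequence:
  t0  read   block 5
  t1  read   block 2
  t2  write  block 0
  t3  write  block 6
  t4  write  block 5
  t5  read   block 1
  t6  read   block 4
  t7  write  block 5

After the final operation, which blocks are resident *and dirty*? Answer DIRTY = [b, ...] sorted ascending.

DIRTY = [5, 6]

  0 | R B5 → L1 miss [-]
  1 | R B2 → L2 miss [-]
  2 | W B0 → L0 miss [D]
  3 | W B6 → L2 miss [D]
  4 | W B5 → L1 hit [D]
  5 | R B1 → L1 miss wb→B5 [-]
  6 | R B4 → L0 miss wb→B0 [-]
  7 | W B5 → L1 miss [D]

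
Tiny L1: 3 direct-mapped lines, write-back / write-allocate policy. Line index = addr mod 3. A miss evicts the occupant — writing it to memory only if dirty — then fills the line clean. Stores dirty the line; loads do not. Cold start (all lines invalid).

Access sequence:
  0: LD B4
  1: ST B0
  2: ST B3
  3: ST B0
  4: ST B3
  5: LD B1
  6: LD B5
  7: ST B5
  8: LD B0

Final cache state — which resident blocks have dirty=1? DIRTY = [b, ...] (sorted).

DIRTY = [5]

0: R B4 → L1 miss [-]
1: W B0 → L0 miss [D]
2: W B3 → L0 miss wb→B0 [D]
3: W B0 → L0 miss wb→B3 [D]
4: W B3 → L0 miss wb→B0 [D]
5: R B1 → L1 miss [-]
6: R B5 → L2 miss [-]
7: W B5 → L2 hit [D]
8: R B0 → L0 miss wb→B3 [-]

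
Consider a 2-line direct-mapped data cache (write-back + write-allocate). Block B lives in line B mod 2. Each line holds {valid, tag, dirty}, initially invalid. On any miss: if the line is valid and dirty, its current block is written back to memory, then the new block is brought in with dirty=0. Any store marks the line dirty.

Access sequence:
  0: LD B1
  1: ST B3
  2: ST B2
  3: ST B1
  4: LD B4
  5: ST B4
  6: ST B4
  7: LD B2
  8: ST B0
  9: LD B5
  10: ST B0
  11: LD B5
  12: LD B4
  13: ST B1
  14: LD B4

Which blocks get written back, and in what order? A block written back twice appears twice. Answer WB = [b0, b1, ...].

0: R B1 → L1 miss [-]
1: W B3 → L1 miss [D]
2: W B2 → L0 miss [D]
3: W B1 → L1 miss wb→B3 [D]
4: R B4 → L0 miss wb→B2 [-]
5: W B4 → L0 hit [D]
6: W B4 → L0 hit [D]
7: R B2 → L0 miss wb→B4 [-]
8: W B0 → L0 miss [D]
9: R B5 → L1 miss wb→B1 [-]
10: W B0 → L0 hit [D]
11: R B5 → L1 hit [-]
12: R B4 → L0 miss wb→B0 [-]
13: W B1 → L1 miss [D]
14: R B4 → L0 hit [-]

WB = [3, 2, 4, 1, 0]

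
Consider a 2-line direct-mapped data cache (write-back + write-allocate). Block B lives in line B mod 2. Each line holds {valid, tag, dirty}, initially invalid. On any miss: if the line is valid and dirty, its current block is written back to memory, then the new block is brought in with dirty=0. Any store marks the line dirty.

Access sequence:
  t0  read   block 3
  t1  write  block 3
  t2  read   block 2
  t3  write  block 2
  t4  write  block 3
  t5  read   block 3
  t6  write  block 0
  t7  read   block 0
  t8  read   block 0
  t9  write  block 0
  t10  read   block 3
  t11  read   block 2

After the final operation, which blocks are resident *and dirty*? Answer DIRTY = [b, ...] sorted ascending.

DIRTY = [3]

0: R B3 → L1 miss [-]
1: W B3 → L1 hit [D]
2: R B2 → L0 miss [-]
3: W B2 → L0 hit [D]
4: W B3 → L1 hit [D]
5: R B3 → L1 hit [D]
6: W B0 → L0 miss wb→B2 [D]
7: R B0 → L0 hit [D]
8: R B0 → L0 hit [D]
9: W B0 → L0 hit [D]
10: R B3 → L1 hit [D]
11: R B2 → L0 miss wb→B0 [-]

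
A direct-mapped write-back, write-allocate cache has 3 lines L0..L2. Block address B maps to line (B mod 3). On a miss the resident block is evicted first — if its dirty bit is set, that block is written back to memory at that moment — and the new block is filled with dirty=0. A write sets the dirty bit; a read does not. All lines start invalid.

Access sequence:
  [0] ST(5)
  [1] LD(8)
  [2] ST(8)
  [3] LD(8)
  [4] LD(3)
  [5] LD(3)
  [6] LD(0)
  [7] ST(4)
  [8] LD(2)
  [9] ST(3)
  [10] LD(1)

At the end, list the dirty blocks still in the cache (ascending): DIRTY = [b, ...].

DIRTY = [3]

  0 | W B5 → L2 miss [D]
  1 | R B8 → L2 miss wb→B5 [-]
  2 | W B8 → L2 hit [D]
  3 | R B8 → L2 hit [D]
  4 | R B3 → L0 miss [-]
  5 | R B3 → L0 hit [-]
  6 | R B0 → L0 miss [-]
  7 | W B4 → L1 miss [D]
  8 | R B2 → L2 miss wb→B8 [-]
  9 | W B3 → L0 miss [D]
  10 | R B1 → L1 miss wb→B4 [-]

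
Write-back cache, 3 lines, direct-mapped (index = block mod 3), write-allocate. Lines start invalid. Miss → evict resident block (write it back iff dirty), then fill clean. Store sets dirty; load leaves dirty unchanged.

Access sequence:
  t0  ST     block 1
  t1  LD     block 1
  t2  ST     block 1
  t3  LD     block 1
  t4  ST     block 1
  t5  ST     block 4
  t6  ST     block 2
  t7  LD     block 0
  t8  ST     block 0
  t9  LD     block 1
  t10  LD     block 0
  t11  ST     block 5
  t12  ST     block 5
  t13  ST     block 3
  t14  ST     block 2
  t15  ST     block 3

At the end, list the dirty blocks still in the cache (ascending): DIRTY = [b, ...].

DIRTY = [2, 3]

  0 | W B1 → L1 miss [D]
  1 | R B1 → L1 hit [D]
  2 | W B1 → L1 hit [D]
  3 | R B1 → L1 hit [D]
  4 | W B1 → L1 hit [D]
  5 | W B4 → L1 miss wb→B1 [D]
  6 | W B2 → L2 miss [D]
  7 | R B0 → L0 miss [-]
  8 | W B0 → L0 hit [D]
  9 | R B1 → L1 miss wb→B4 [-]
  10 | R B0 → L0 hit [D]
  11 | W B5 → L2 miss wb→B2 [D]
  12 | W B5 → L2 hit [D]
  13 | W B3 → L0 miss wb→B0 [D]
  14 | W B2 → L2 miss wb→B5 [D]
  15 | W B3 → L0 hit [D]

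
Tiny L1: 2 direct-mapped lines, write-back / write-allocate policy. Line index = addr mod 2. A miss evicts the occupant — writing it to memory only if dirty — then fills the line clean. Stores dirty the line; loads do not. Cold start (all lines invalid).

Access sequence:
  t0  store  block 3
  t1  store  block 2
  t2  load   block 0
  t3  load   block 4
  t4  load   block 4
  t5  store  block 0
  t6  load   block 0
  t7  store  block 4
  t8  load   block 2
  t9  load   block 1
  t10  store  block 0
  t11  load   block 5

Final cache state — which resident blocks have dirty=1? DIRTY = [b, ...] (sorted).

  0 | W B3 → L1 miss [D]
  1 | W B2 → L0 miss [D]
  2 | R B0 → L0 miss wb→B2 [-]
  3 | R B4 → L0 miss [-]
  4 | R B4 → L0 hit [-]
  5 | W B0 → L0 miss [D]
  6 | R B0 → L0 hit [D]
  7 | W B4 → L0 miss wb→B0 [D]
  8 | R B2 → L0 miss wb→B4 [-]
  9 | R B1 → L1 miss wb→B3 [-]
  10 | W B0 → L0 miss [D]
  11 | R B5 → L1 miss [-]

DIRTY = [0]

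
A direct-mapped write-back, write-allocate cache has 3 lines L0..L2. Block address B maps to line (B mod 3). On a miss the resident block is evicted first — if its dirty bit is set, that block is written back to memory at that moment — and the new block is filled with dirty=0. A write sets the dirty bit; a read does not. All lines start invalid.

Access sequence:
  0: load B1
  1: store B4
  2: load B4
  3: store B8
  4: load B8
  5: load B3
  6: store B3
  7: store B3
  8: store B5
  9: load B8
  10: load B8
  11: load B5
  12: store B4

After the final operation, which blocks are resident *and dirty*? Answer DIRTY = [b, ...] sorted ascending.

  0 | R B1 → L1 miss [-]
  1 | W B4 → L1 miss [D]
  2 | R B4 → L1 hit [D]
  3 | W B8 → L2 miss [D]
  4 | R B8 → L2 hit [D]
  5 | R B3 → L0 miss [-]
  6 | W B3 → L0 hit [D]
  7 | W B3 → L0 hit [D]
  8 | W B5 → L2 miss wb→B8 [D]
  9 | R B8 → L2 miss wb→B5 [-]
  10 | R B8 → L2 hit [-]
  11 | R B5 → L2 miss [-]
  12 | W B4 → L1 hit [D]

DIRTY = [3, 4]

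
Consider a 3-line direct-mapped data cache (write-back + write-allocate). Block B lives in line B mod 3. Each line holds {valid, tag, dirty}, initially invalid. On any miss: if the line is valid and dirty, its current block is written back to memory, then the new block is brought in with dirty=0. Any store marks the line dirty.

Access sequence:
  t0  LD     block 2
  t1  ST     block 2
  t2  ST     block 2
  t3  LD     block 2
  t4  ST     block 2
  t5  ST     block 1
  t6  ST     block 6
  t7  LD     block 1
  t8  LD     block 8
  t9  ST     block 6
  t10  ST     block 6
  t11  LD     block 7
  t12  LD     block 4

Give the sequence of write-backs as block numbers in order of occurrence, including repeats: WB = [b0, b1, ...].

WB = [2, 1]

0: R B2 → L2 miss [-]
1: W B2 → L2 hit [D]
2: W B2 → L2 hit [D]
3: R B2 → L2 hit [D]
4: W B2 → L2 hit [D]
5: W B1 → L1 miss [D]
6: W B6 → L0 miss [D]
7: R B1 → L1 hit [D]
8: R B8 → L2 miss wb→B2 [-]
9: W B6 → L0 hit [D]
10: W B6 → L0 hit [D]
11: R B7 → L1 miss wb→B1 [-]
12: R B4 → L1 miss [-]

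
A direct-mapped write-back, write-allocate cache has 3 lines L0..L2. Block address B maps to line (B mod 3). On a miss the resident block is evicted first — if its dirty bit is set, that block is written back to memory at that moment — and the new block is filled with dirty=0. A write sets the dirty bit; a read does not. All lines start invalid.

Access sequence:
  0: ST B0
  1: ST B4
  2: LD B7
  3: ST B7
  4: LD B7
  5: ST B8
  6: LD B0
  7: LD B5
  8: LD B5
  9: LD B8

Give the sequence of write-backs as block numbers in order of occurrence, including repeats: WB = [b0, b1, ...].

0: W B0 → L0 miss [D]
1: W B4 → L1 miss [D]
2: R B7 → L1 miss wb→B4 [-]
3: W B7 → L1 hit [D]
4: R B7 → L1 hit [D]
5: W B8 → L2 miss [D]
6: R B0 → L0 hit [D]
7: R B5 → L2 miss wb→B8 [-]
8: R B5 → L2 hit [-]
9: R B8 → L2 miss [-]

WB = [4, 8]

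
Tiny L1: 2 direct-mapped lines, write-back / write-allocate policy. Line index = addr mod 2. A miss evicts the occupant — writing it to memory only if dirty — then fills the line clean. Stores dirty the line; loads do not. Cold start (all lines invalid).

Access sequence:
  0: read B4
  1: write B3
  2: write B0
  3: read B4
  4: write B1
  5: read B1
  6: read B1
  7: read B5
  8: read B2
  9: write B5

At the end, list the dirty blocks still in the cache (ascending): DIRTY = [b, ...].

DIRTY = [5]

  0 | R B4 → L0 miss [-]
  1 | W B3 → L1 miss [D]
  2 | W B0 → L0 miss [D]
  3 | R B4 → L0 miss wb→B0 [-]
  4 | W B1 → L1 miss wb→B3 [D]
  5 | R B1 → L1 hit [D]
  6 | R B1 → L1 hit [D]
  7 | R B5 → L1 miss wb→B1 [-]
  8 | R B2 → L0 miss [-]
  9 | W B5 → L1 hit [D]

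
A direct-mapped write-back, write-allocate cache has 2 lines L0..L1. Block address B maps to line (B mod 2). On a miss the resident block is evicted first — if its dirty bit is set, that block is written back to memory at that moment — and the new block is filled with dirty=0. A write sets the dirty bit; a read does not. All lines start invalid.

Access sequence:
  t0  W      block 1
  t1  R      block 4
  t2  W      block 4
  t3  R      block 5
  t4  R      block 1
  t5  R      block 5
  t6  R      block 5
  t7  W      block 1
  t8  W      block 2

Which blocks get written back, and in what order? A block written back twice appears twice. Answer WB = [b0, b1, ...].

WB = [1, 4]

0: W B1 → L1 miss [D]
1: R B4 → L0 miss [-]
2: W B4 → L0 hit [D]
3: R B5 → L1 miss wb→B1 [-]
4: R B1 → L1 miss [-]
5: R B5 → L1 miss [-]
6: R B5 → L1 hit [-]
7: W B1 → L1 miss [D]
8: W B2 → L0 miss wb→B4 [D]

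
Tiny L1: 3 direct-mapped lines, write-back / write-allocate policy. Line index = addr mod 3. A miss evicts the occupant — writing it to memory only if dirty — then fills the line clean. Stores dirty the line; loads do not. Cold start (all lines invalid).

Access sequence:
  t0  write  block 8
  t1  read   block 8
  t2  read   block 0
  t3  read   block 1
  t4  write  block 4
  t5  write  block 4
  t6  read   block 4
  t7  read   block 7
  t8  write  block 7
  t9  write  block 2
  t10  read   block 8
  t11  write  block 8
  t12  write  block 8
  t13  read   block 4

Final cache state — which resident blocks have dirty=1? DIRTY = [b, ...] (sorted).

DIRTY = [8]

0: W B8 → L2 miss [D]
1: R B8 → L2 hit [D]
2: R B0 → L0 miss [-]
3: R B1 → L1 miss [-]
4: W B4 → L1 miss [D]
5: W B4 → L1 hit [D]
6: R B4 → L1 hit [D]
7: R B7 → L1 miss wb→B4 [-]
8: W B7 → L1 hit [D]
9: W B2 → L2 miss wb→B8 [D]
10: R B8 → L2 miss wb→B2 [-]
11: W B8 → L2 hit [D]
12: W B8 → L2 hit [D]
13: R B4 → L1 miss wb→B7 [-]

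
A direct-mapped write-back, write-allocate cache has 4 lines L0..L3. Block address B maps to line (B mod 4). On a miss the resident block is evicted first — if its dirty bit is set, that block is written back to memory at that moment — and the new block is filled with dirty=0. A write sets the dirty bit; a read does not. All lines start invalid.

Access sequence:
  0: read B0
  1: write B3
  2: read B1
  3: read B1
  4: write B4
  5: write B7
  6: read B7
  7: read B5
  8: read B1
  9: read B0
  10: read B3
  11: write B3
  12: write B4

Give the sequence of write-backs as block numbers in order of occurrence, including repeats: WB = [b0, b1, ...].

WB = [3, 4, 7]

0: R B0 -> L0 miss  d=-]
1: W B3 -> L3 miss  d=D]
2: R B1 -> L1 miss  d=-]
3: R B1 -> L1 hit  d=-]
4: W B4 -> L0 miss  d=D]
5: W B7 -> L3 miss wb->B3  d=D]
6: R B7 -> L3 hit  d=D]
7: R B5 -> L1 miss  d=-]
8: R B1 -> L1 miss  d=-]
9: R B0 -> L0 miss wb->B4  d=-]
10: R B3 -> L3 miss wb->B7  d=-]
11: W B3 -> L3 hit  d=D]
12: W B4 -> L0 miss  d=D]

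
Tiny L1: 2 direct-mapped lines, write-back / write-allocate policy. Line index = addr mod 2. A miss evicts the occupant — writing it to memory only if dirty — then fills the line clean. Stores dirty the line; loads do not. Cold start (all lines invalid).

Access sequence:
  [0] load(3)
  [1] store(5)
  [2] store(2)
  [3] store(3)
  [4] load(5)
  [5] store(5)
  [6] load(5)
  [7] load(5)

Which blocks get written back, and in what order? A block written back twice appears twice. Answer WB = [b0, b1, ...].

  0 | R B3 → L1 miss [-]
  1 | W B5 → L1 miss [D]
  2 | W B2 → L0 miss [D]
  3 | W B3 → L1 miss wb→B5 [D]
  4 | R B5 → L1 miss wb→B3 [-]
  5 | W B5 → L1 hit [D]
  6 | R B5 → L1 hit [D]
  7 | R B5 → L1 hit [D]

WB = [5, 3]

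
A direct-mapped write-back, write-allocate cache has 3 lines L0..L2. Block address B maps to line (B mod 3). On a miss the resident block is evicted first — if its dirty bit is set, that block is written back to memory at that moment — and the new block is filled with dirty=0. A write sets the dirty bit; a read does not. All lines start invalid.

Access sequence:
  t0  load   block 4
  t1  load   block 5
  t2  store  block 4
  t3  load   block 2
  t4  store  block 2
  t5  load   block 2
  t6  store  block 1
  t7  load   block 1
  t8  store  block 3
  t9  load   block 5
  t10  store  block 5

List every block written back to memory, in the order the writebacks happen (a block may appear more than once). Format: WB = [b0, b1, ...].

0: R B4 -> L1 miss  d=-]
1: R B5 -> L2 miss  d=-]
2: W B4 -> L1 hit  d=D]
3: R B2 -> L2 miss  d=-]
4: W B2 -> L2 hit  d=D]
5: R B2 -> L2 hit  d=D]
6: W B1 -> L1 miss wb->B4  d=D]
7: R B1 -> L1 hit  d=D]
8: W B3 -> L0 miss  d=D]
9: R B5 -> L2 miss wb->B2  d=-]
10: W B5 -> L2 hit  d=D]

WB = [4, 2]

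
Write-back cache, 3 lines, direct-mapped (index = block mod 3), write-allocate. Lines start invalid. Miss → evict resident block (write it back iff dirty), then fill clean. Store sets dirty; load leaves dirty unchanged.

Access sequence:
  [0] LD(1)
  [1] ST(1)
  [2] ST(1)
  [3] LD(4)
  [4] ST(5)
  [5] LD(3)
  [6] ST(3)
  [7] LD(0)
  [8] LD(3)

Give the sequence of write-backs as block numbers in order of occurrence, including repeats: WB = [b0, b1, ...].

0: R B1 -> L1 miss  d=-]
1: W B1 -> L1 hit  d=D]
2: W B1 -> L1 hit  d=D]
3: R B4 -> L1 miss wb->B1  d=-]
4: W B5 -> L2 miss  d=D]
5: R B3 -> L0 miss  d=-]
6: W B3 -> L0 hit  d=D]
7: R B0 -> L0 miss wb->B3  d=-]
8: R B3 -> L0 miss  d=-]

WB = [1, 3]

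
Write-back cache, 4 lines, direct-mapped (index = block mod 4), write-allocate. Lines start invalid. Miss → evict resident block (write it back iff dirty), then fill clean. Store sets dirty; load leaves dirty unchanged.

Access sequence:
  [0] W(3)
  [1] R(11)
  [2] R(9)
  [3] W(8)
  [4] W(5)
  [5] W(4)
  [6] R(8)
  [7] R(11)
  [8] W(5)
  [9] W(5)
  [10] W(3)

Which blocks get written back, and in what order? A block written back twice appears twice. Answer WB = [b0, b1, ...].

  0 | W B3 → L3 miss [D]
  1 | R B11 → L3 miss wb→B3 [-]
  2 | R B9 → L1 miss [-]
  3 | W B8 → L0 miss [D]
  4 | W B5 → L1 miss [D]
  5 | W B4 → L0 miss wb→B8 [D]
  6 | R B8 → L0 miss wb→B4 [-]
  7 | R B11 → L3 hit [-]
  8 | W B5 → L1 hit [D]
  9 | W B5 → L1 hit [D]
  10 | W B3 → L3 miss [D]

WB = [3, 8, 4]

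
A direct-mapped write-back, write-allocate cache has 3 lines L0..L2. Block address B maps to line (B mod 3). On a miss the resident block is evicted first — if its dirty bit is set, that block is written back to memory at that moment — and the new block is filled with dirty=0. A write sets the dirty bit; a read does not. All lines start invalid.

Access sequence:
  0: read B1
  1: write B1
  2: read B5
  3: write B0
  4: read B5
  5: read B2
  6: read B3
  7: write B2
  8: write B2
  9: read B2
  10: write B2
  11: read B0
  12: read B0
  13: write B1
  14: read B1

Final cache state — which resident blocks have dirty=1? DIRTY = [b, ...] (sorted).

0: R B1 -> L1 miss  d=-]
1: W B1 -> L1 hit  d=D]
2: R B5 -> L2 miss  d=-]
3: W B0 -> L0 miss  d=D]
4: R B5 -> L2 hit  d=-]
5: R B2 -> L2 miss  d=-]
6: R B3 -> L0 miss wb->B0  d=-]
7: W B2 -> L2 hit  d=D]
8: W B2 -> L2 hit  d=D]
9: R B2 -> L2 hit  d=D]
10: W B2 -> L2 hit  d=D]
11: R B0 -> L0 miss  d=-]
12: R B0 -> L0 hit  d=-]
13: W B1 -> L1 hit  d=D]
14: R B1 -> L1 hit  d=D]

DIRTY = [1, 2]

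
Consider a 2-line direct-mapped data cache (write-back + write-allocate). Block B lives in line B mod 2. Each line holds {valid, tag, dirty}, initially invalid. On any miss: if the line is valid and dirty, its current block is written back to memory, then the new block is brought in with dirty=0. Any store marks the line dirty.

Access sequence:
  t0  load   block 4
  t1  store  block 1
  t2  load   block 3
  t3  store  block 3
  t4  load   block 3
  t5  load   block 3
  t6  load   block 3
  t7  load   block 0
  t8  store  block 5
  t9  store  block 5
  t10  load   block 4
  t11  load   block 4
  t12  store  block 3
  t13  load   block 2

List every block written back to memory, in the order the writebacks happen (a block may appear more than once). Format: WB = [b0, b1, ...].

0: R B4 → L0 miss [-]
1: W B1 → L1 miss [D]
2: R B3 → L1 miss wb→B1 [-]
3: W B3 → L1 hit [D]
4: R B3 → L1 hit [D]
5: R B3 → L1 hit [D]
6: R B3 → L1 hit [D]
7: R B0 → L0 miss [-]
8: W B5 → L1 miss wb→B3 [D]
9: W B5 → L1 hit [D]
10: R B4 → L0 miss [-]
11: R B4 → L0 hit [-]
12: W B3 → L1 miss wb→B5 [D]
13: R B2 → L0 miss [-]

WB = [1, 3, 5]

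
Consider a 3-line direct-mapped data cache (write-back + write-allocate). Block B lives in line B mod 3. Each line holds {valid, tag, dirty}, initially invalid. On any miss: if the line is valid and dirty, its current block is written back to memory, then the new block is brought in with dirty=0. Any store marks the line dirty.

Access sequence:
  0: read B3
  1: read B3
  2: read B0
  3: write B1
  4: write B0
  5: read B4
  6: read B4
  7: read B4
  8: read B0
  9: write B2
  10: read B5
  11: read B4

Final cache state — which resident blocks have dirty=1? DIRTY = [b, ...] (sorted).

DIRTY = [0]

0: R B3 -> L0 miss  d=-]
1: R B3 -> L0 hit  d=-]
2: R B0 -> L0 miss  d=-]
3: W B1 -> L1 miss  d=D]
4: W B0 -> L0 hit  d=D]
5: R B4 -> L1 miss wb->B1  d=-]
6: R B4 -> L1 hit  d=-]
7: R B4 -> L1 hit  d=-]
8: R B0 -> L0 hit  d=D]
9: W B2 -> L2 miss  d=D]
10: R B5 -> L2 miss wb->B2  d=-]
11: R B4 -> L1 hit  d=-]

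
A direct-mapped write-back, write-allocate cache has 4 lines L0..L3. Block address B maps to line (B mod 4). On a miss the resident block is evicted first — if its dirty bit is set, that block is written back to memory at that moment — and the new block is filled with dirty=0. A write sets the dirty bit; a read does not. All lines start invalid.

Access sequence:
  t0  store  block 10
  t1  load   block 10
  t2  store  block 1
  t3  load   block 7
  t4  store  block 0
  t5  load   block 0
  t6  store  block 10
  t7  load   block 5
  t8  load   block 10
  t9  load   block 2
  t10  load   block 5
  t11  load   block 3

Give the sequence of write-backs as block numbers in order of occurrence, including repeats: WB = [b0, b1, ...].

  0 | W B10 → L2 miss [D]
  1 | R B10 → L2 hit [D]
  2 | W B1 → L1 miss [D]
  3 | R B7 → L3 miss [-]
  4 | W B0 → L0 miss [D]
  5 | R B0 → L0 hit [D]
  6 | W B10 → L2 hit [D]
  7 | R B5 → L1 miss wb→B1 [-]
  8 | R B10 → L2 hit [D]
  9 | R B2 → L2 miss wb→B10 [-]
  10 | R B5 → L1 hit [-]
  11 | R B3 → L3 miss [-]

WB = [1, 10]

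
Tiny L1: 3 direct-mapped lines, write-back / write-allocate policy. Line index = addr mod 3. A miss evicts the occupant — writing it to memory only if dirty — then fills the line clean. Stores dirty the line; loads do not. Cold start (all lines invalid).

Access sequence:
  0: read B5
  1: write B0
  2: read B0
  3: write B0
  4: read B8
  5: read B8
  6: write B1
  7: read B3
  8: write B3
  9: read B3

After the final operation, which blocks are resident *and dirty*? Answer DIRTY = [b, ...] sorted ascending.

0: R B5 → L2 miss [-]
1: W B0 → L0 miss [D]
2: R B0 → L0 hit [D]
3: W B0 → L0 hit [D]
4: R B8 → L2 miss [-]
5: R B8 → L2 hit [-]
6: W B1 → L1 miss [D]
7: R B3 → L0 miss wb→B0 [-]
8: W B3 → L0 hit [D]
9: R B3 → L0 hit [D]

DIRTY = [1, 3]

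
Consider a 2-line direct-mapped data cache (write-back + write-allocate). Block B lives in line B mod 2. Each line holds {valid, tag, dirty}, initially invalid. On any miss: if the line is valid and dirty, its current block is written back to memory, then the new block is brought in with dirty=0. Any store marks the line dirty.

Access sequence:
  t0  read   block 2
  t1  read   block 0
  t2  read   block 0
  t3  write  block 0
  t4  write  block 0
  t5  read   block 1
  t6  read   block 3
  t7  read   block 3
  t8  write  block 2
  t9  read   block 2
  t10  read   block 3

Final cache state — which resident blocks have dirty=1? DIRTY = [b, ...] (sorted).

  0 | R B2 → L0 miss [-]
  1 | R B0 → L0 miss [-]
  2 | R B0 → L0 hit [-]
  3 | W B0 → L0 hit [D]
  4 | W B0 → L0 hit [D]
  5 | R B1 → L1 miss [-]
  6 | R B3 → L1 miss [-]
  7 | R B3 → L1 hit [-]
  8 | W B2 → L0 miss wb→B0 [D]
  9 | R B2 → L0 hit [D]
  10 | R B3 → L1 hit [-]

DIRTY = [2]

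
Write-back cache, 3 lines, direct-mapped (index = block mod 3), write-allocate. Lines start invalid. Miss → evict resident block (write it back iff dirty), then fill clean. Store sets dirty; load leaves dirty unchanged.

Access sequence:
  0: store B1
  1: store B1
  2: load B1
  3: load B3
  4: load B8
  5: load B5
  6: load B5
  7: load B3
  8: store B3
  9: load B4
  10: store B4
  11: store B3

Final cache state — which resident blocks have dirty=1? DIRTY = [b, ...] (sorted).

DIRTY = [3, 4]

  0 | W B1 → L1 miss [D]
  1 | W B1 → L1 hit [D]
  2 | R B1 → L1 hit [D]
  3 | R B3 → L0 miss [-]
  4 | R B8 → L2 miss [-]
  5 | R B5 → L2 miss [-]
  6 | R B5 → L2 hit [-]
  7 | R B3 → L0 hit [-]
  8 | W B3 → L0 hit [D]
  9 | R B4 → L1 miss wb→B1 [-]
  10 | W B4 → L1 hit [D]
  11 | W B3 → L0 hit [D]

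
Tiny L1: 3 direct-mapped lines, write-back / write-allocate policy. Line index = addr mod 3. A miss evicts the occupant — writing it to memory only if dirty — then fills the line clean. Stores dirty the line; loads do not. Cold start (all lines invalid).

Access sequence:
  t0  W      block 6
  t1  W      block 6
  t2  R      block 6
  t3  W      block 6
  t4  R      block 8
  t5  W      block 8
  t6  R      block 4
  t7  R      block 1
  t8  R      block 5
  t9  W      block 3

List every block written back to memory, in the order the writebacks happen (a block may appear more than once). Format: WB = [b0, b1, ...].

WB = [8, 6]

  0 | W B6 → L0 miss [D]
  1 | W B6 → L0 hit [D]
  2 | R B6 → L0 hit [D]
  3 | W B6 → L0 hit [D]
  4 | R B8 → L2 miss [-]
  5 | W B8 → L2 hit [D]
  6 | R B4 → L1 miss [-]
  7 | R B1 → L1 miss [-]
  8 | R B5 → L2 miss wb→B8 [-]
  9 | W B3 → L0 miss wb→B6 [D]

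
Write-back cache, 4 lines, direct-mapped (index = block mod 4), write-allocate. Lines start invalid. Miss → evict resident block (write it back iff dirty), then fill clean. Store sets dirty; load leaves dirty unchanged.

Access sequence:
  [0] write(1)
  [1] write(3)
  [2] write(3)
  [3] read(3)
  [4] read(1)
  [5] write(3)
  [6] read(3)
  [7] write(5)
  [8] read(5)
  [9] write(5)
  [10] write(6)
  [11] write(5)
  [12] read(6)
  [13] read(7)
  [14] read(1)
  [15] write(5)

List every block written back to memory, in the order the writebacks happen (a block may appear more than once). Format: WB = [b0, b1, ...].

0: W B1 -> L1 miss  d=D]
1: W B3 -> L3 miss  d=D]
2: W B3 -> L3 hit  d=D]
3: R B3 -> L3 hit  d=D]
4: R B1 -> L1 hit  d=D]
5: W B3 -> L3 hit  d=D]
6: R B3 -> L3 hit  d=D]
7: W B5 -> L1 miss wb->B1  d=D]
8: R B5 -> L1 hit  d=D]
9: W B5 -> L1 hit  d=D]
10: W B6 -> L2 miss  d=D]
11: W B5 -> L1 hit  d=D]
12: R B6 -> L2 hit  d=D]
13: R B7 -> L3 miss wb->B3  d=-]
14: R B1 -> L1 miss wb->B5  d=-]
15: W B5 -> L1 miss  d=D]

WB = [1, 3, 5]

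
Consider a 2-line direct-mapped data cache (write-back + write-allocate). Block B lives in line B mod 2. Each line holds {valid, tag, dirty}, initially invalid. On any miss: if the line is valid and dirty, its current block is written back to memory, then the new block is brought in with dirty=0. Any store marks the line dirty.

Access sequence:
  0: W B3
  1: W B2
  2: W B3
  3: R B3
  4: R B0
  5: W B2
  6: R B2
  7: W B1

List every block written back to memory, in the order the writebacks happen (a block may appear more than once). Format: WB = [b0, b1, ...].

0: W B3 → L1 miss [D]
1: W B2 → L0 miss [D]
2: W B3 → L1 hit [D]
3: R B3 → L1 hit [D]
4: R B0 → L0 miss wb→B2 [-]
5: W B2 → L0 miss [D]
6: R B2 → L0 hit [D]
7: W B1 → L1 miss wb→B3 [D]

WB = [2, 3]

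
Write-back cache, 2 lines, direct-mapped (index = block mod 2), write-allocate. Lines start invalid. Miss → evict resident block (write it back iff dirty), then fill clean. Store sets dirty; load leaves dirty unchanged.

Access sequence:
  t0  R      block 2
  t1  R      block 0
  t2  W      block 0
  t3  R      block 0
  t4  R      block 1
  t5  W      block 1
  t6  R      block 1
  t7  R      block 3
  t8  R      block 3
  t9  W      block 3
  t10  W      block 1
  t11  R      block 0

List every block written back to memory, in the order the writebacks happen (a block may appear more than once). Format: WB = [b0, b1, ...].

WB = [1, 3]

0: R B2 → L0 miss [-]
1: R B0 → L0 miss [-]
2: W B0 → L0 hit [D]
3: R B0 → L0 hit [D]
4: R B1 → L1 miss [-]
5: W B1 → L1 hit [D]
6: R B1 → L1 hit [D]
7: R B3 → L1 miss wb→B1 [-]
8: R B3 → L1 hit [-]
9: W B3 → L1 hit [D]
10: W B1 → L1 miss wb→B3 [D]
11: R B0 → L0 hit [D]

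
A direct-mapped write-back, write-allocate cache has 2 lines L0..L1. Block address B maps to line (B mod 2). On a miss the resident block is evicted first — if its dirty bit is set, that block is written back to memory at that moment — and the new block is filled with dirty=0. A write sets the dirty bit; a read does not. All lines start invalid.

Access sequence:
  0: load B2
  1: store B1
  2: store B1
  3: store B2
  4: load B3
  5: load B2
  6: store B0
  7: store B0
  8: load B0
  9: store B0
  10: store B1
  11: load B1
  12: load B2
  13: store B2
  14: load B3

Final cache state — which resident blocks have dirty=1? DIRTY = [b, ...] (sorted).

DIRTY = [2]

0: R B2 → L0 miss [-]
1: W B1 → L1 miss [D]
2: W B1 → L1 hit [D]
3: W B2 → L0 hit [D]
4: R B3 → L1 miss wb→B1 [-]
5: R B2 → L0 hit [D]
6: W B0 → L0 miss wb→B2 [D]
7: W B0 → L0 hit [D]
8: R B0 → L0 hit [D]
9: W B0 → L0 hit [D]
10: W B1 → L1 miss [D]
11: R B1 → L1 hit [D]
12: R B2 → L0 miss wb→B0 [-]
13: W B2 → L0 hit [D]
14: R B3 → L1 miss wb→B1 [-]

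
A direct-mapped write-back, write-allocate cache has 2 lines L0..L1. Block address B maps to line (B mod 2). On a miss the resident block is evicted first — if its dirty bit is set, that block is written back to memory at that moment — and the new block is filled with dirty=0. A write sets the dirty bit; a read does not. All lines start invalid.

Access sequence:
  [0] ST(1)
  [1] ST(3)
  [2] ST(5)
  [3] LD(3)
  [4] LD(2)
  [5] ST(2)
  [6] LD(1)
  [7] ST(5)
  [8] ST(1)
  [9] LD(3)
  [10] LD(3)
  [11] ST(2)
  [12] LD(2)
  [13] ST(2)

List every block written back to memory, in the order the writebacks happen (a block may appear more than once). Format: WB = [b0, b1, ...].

0: W B1 → L1 miss [D]
1: W B3 → L1 miss wb→B1 [D]
2: W B5 → L1 miss wb→B3 [D]
3: R B3 → L1 miss wb→B5 [-]
4: R B2 → L0 miss [-]
5: W B2 → L0 hit [D]
6: R B1 → L1 miss [-]
7: W B5 → L1 miss [D]
8: W B1 → L1 miss wb→B5 [D]
9: R B3 → L1 miss wb→B1 [-]
10: R B3 → L1 hit [-]
11: W B2 → L0 hit [D]
12: R B2 → L0 hit [D]
13: W B2 → L0 hit [D]

WB = [1, 3, 5, 5, 1]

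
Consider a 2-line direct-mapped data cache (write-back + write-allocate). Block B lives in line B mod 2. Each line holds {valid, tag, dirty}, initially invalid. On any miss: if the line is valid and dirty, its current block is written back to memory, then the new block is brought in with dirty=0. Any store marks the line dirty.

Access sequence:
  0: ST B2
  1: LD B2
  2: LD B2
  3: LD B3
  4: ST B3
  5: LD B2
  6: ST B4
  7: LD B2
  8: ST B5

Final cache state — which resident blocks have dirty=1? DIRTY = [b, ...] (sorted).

0: W B2 -> L0 miss  d=D]
1: R B2 -> L0 hit  d=D]
2: R B2 -> L0 hit  d=D]
3: R B3 -> L1 miss  d=-]
4: W B3 -> L1 hit  d=D]
5: R B2 -> L0 hit  d=D]
6: W B4 -> L0 miss wb->B2  d=D]
7: R B2 -> L0 miss wb->B4  d=-]
8: W B5 -> L1 miss wb->B3  d=D]

DIRTY = [5]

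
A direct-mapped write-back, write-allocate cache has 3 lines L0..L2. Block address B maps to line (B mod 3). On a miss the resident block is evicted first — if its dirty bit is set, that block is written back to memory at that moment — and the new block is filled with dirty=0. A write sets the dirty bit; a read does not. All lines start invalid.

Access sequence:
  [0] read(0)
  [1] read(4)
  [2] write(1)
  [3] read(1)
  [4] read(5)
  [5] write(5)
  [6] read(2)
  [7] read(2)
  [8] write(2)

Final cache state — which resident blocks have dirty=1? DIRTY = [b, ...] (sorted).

DIRTY = [1, 2]

0: R B0 → L0 miss [-]
1: R B4 → L1 miss [-]
2: W B1 → L1 miss [D]
3: R B1 → L1 hit [D]
4: R B5 → L2 miss [-]
5: W B5 → L2 hit [D]
6: R B2 → L2 miss wb→B5 [-]
7: R B2 → L2 hit [-]
8: W B2 → L2 hit [D]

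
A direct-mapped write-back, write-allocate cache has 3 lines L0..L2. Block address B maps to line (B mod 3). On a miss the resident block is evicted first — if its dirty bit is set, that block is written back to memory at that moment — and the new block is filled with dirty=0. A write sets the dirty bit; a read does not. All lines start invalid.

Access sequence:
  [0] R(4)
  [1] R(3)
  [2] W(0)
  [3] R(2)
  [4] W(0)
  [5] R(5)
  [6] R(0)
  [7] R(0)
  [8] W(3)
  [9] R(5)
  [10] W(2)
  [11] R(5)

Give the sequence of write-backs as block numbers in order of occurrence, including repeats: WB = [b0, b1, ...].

0: R B4 -> L1 miss  d=-]
1: R B3 -> L0 miss  d=-]
2: W B0 -> L0 miss  d=D]
3: R B2 -> L2 miss  d=-]
4: W B0 -> L0 hit  d=D]
5: R B5 -> L2 miss  d=-]
6: R B0 -> L0 hit  d=D]
7: R B0 -> L0 hit  d=D]
8: W B3 -> L0 miss wb->B0  d=D]
9: R B5 -> L2 hit  d=-]
10: W B2 -> L2 miss  d=D]
11: R B5 -> L2 miss wb->B2  d=-]

WB = [0, 2]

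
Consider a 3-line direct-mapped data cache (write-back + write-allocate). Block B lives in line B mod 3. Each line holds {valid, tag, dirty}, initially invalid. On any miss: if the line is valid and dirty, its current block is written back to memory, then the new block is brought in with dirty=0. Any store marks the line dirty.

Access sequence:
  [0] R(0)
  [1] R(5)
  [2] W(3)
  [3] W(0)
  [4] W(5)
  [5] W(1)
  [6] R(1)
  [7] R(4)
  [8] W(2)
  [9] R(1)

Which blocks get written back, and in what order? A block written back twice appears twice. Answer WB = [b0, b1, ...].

0: R B0 → L0 miss [-]
1: R B5 → L2 miss [-]
2: W B3 → L0 miss [D]
3: W B0 → L0 miss wb→B3 [D]
4: W B5 → L2 hit [D]
5: W B1 → L1 miss [D]
6: R B1 → L1 hit [D]
7: R B4 → L1 miss wb→B1 [-]
8: W B2 → L2 miss wb→B5 [D]
9: R B1 → L1 miss [-]

WB = [3, 1, 5]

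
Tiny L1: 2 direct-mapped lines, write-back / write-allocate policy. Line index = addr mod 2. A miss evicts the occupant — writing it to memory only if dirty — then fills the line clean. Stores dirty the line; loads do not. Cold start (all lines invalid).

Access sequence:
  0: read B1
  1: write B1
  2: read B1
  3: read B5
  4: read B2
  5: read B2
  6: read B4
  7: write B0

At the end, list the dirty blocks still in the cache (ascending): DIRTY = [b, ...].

  0 | R B1 → L1 miss [-]
  1 | W B1 → L1 hit [D]
  2 | R B1 → L1 hit [D]
  3 | R B5 → L1 miss wb→B1 [-]
  4 | R B2 → L0 miss [-]
  5 | R B2 → L0 hit [-]
  6 | R B4 → L0 miss [-]
  7 | W B0 → L0 miss [D]

DIRTY = [0]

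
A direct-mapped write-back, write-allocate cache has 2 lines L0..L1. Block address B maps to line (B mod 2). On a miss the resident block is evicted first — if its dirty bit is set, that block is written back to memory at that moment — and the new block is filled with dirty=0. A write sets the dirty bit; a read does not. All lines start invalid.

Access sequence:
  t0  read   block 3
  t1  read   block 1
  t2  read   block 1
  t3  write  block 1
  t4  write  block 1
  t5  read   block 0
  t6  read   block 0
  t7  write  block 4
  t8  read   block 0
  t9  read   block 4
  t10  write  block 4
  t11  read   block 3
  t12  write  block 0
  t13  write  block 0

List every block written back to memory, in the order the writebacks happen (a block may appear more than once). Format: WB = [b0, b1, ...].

WB = [4, 1, 4]

0: R B3 → L1 miss [-]
1: R B1 → L1 miss [-]
2: R B1 → L1 hit [-]
3: W B1 → L1 hit [D]
4: W B1 → L1 hit [D]
5: R B0 → L0 miss [-]
6: R B0 → L0 hit [-]
7: W B4 → L0 miss [D]
8: R B0 → L0 miss wb→B4 [-]
9: R B4 → L0 miss [-]
10: W B4 → L0 hit [D]
11: R B3 → L1 miss wb→B1 [-]
12: W B0 → L0 miss wb→B4 [D]
13: W B0 → L0 hit [D]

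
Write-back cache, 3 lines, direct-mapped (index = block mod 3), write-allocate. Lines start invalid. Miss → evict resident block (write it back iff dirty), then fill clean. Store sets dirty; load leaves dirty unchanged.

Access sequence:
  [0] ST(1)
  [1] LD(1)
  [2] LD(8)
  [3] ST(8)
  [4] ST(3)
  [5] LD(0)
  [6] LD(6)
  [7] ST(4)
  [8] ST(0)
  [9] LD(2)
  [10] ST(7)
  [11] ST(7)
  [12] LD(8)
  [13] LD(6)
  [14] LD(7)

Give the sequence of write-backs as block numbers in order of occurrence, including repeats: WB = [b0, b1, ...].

WB = [3, 1, 8, 4, 0]

0: W B1 -> L1 miss  d=D]
1: R B1 -> L1 hit  d=D]
2: R B8 -> L2 miss  d=-]
3: W B8 -> L2 hit  d=D]
4: W B3 -> L0 miss  d=D]
5: R B0 -> L0 miss wb->B3  d=-]
6: R B6 -> L0 miss  d=-]
7: W B4 -> L1 miss wb->B1  d=D]
8: W B0 -> L0 miss  d=D]
9: R B2 -> L2 miss wb->B8  d=-]
10: W B7 -> L1 miss wb->B4  d=D]
11: W B7 -> L1 hit  d=D]
12: R B8 -> L2 miss  d=-]
13: R B6 -> L0 miss wb->B0  d=-]
14: R B7 -> L1 hit  d=D]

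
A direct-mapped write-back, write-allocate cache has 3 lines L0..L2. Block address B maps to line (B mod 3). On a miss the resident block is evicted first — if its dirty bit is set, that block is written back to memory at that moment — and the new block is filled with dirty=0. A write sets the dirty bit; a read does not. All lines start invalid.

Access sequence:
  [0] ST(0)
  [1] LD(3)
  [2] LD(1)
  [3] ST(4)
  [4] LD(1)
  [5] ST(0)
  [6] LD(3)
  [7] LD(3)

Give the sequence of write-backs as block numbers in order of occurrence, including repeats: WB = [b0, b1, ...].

WB = [0, 4, 0]

0: W B0 -> L0 miss  d=D]
1: R B3 -> L0 miss wb->B0  d=-]
2: R B1 -> L1 miss  d=-]
3: W B4 -> L1 miss  d=D]
4: R B1 -> L1 miss wb->B4  d=-]
5: W B0 -> L0 miss  d=D]
6: R B3 -> L0 miss wb->B0  d=-]
7: R B3 -> L0 hit  d=-]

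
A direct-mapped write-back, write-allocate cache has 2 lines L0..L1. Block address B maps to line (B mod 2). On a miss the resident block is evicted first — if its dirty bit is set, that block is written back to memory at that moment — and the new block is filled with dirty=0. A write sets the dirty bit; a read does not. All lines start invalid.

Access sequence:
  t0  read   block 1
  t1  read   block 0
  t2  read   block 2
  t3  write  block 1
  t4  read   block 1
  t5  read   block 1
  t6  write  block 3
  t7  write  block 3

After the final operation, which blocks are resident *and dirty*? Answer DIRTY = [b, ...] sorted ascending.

DIRTY = [3]

  0 | R B1 → L1 miss [-]
  1 | R B0 → L0 miss [-]
  2 | R B2 → L0 miss [-]
  3 | W B1 → L1 hit [D]
  4 | R B1 → L1 hit [D]
  5 | R B1 → L1 hit [D]
  6 | W B3 → L1 miss wb→B1 [D]
  7 | W B3 → L1 hit [D]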